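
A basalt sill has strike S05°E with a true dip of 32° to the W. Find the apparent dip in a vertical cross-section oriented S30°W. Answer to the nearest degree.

20°

The section lies 35° from the strike.
tan α = tan 32° × sin 35° = 0.6249 × 0.5736 = 0.3584
apparent dip = arctan 0.3584 = 19.72°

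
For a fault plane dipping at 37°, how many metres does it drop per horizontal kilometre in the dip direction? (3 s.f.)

drop per km = 1000 × tan 37° = 1000 × 0.7536

754 m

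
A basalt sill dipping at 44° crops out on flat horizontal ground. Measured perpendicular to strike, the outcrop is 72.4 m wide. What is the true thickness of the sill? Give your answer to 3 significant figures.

True thickness t = w · sin(dip) = 72.4 × sin 44°
t = 72.4 × 0.6947 = 50.293 m

50.3 m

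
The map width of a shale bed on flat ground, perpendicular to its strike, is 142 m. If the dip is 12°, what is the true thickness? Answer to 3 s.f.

True thickness t = w · sin(dip) = 142 × sin 12°
t = 142 × 0.2079 = 29.523 m

29.5 m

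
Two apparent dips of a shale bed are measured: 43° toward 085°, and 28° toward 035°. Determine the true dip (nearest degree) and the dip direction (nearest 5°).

true dip 43°, dip direction 090°

The two traces are lines in the plane: v₁ = (sin 85°·cos 43°, cos 85°·cos 43°, −sin 43°), v₂ = (sin 35°·cos 28°, cos 35°·cos 28°, −sin 28°).
The plane normal is n = v₁ × v₂ ∝ (0.463, -0.003, 0.495).
Dip δ = arctan(|n_h|/n_z) = arctan(0.463/0.495) = 43.1°.
Dip direction = azimuth of (n_x, n_y) = atan2(0.463, -0.003) = 90°.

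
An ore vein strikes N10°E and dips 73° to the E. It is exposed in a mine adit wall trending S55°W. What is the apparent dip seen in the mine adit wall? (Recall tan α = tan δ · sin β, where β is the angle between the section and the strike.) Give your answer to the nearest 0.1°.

The strike is N10°E and the section trends S55°W; the acute angle between them is β = 45°.
tan α = tan 73° × sin 45° = 3.2709 × 0.7071 = 2.3128
apparent dip = arctan 2.3128 = 66.62°

66.6°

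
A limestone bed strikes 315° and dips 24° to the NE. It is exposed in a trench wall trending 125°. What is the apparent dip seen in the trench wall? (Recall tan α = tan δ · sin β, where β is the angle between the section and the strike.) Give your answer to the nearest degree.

The strike is 315° and the section trends 125°; the acute angle between them is β = 10°.
tan(apparent dip) = tan 24° · sin 10° = 0.0773
apparent dip = arctan 0.0773 = 4.42°

4°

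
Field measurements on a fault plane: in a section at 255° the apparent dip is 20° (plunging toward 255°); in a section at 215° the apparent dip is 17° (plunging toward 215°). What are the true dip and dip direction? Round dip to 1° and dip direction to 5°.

Represent each trace as a vector plunging at its apparent dip toward its trend (east-north-up frame): v₁ = (-0.908, -0.243, -0.342), v₂ = (-0.549, -0.783, -0.292).
Cross product v₁ × v₂ gives the pole to the plane: n ∝ (-0.197, -0.078, 0.578).
tan δ = √(n_x²+n_y²)/n_z = 0.212/0.578, so δ = 20.1°.
Dip direction = azimuth of (n_x, n_y) = atan2(-0.197, -0.078) = 248°.

true dip 20°, dip direction 250°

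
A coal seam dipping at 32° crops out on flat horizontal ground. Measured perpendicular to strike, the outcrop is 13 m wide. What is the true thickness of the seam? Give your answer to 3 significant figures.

True thickness t = w · sin(dip) = 13 × sin 32°
t = 13 × 0.5299 = 6.889 m

6.89 m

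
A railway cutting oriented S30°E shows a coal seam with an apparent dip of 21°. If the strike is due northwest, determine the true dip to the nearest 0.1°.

β = acute angle between strike due northwest and section S30°E = 15°.
tan(true dip) = tan 21° / sin 15° = 1.4831
true dip = arctan 1.4831 = 56.01°

56.0°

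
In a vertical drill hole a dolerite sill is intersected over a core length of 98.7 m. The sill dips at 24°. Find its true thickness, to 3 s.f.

True thickness t = h · cos(dip) = 98.7 × cos 24°
t = 98.7 × 0.9135 = 90.167 m

90.2 m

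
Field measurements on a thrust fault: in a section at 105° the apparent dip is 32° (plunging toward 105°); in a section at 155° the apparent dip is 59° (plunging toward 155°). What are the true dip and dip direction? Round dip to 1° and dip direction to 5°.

true dip 60°, dip direction 175°

Represent each trace as a vector plunging at its apparent dip toward its trend (east-north-up frame): v₁ = (0.819, -0.219, -0.530), v₂ = (0.218, -0.467, -0.857).
Cross product v₁ × v₂ gives the pole to the plane: n ∝ (0.059, -0.587, 0.335).
True dip = arccos(n_z / |n|) = arccos(0.4934) = 60.4°.
Dip direction = atan2(0.059, -0.587) = 174° (azimuth of n's horizontal projection).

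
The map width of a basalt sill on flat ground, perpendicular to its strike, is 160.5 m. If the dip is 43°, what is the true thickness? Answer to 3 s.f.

109 m

True thickness t = w · sin(dip) = 160.5 × sin 43°
t = 160.5 × 0.6820 = 109.461 m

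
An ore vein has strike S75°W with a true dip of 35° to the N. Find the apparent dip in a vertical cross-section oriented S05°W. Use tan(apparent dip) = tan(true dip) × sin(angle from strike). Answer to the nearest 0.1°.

33.3°

Angle between strike (S75°W) and section (S05°W): β = 70°.
tan(apparent dip) = tan 35° · sin 70° = 0.6580
apparent dip = arctan 0.6580 = 33.34°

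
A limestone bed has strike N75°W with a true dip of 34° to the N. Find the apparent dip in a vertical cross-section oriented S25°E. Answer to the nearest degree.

The strike is N75°W and the section trends S25°E; the acute angle between them is β = 50°.
tan α = tan 34° × sin 50° = 0.6745 × 0.7660 = 0.5167
α = arctan(0.5167) = 27.33°

27°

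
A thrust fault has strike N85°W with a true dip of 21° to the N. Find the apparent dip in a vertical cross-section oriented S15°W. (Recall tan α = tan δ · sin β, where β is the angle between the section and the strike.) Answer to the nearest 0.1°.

20.7°

Angle between strike (N85°W) and section (S15°W): β = 80°.
tan α = tan 21° × sin 80° = 0.3839 × 0.9848 = 0.3780
apparent dip = arctan 0.3780 = 20.71°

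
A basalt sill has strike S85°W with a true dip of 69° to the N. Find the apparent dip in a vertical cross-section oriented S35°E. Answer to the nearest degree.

The strike is S85°W and the section trends S35°E; the acute angle between them is β = 60°.
tan α = tan 69° × sin 60° = 2.6051 × 0.8660 = 2.2561
apparent dip = arctan 2.2561 = 66.09°

66°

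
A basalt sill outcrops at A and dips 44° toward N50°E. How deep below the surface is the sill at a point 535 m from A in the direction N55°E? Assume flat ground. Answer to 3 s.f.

The hole lies 5° from the dip direction, so the down-dip offset is 535 × cos 5° = 532.96 m.
Depth = down-dip offset × tan(dip) = 532.96 × tan 44° = 532.96 × 0.9657
Depth = 514.68 m

515 m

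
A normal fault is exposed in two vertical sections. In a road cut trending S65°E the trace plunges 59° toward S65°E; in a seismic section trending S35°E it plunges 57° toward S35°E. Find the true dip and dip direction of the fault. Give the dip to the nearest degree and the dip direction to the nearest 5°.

true dip 59°, dip direction 120°

The two traces are lines in the plane: v₁ = (sin 115°·cos 59°, cos 115°·cos 59°, −sin 59°), v₂ = (sin 145°·cos 57°, cos 145°·cos 57°, −sin 57°).
The plane normal is n = v₁ × v₂ ∝ (0.200, -0.124, 0.140).
Dip δ = arctan(|n_h|/n_z) = arctan(0.235/0.140) = 59.2°.
Dip direction = azimuth of (n_x, n_y) = atan2(0.200, -0.124) = 122°.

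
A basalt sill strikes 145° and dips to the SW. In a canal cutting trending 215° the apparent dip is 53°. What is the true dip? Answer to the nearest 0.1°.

54.7°

The section is 70° from the strike.
tan(true dip) = tan 53° / sin 70° = 1.4122
δ = arctan(1.4122) = 54.70°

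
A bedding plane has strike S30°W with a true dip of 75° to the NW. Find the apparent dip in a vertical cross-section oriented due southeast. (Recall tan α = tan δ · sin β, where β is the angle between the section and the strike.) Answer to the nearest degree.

74°

Angle between strike (S30°W) and section (due southeast): β = 75°.
tan(apparent dip) = tan 75° · sin 75° = 3.6049
apparent dip = arctan 3.6049 = 74.50°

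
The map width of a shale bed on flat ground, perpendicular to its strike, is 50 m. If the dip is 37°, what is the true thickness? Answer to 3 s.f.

True thickness t = w · sin(dip) = 50 × sin 37°
t = 50 × 0.6018 = 30.091 m

30.1 m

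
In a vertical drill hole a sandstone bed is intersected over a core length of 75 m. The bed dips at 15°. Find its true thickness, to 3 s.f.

True thickness t = h · cos(dip) = 75 × cos 15°
t = 75 × 0.9659 = 72.444 m

72.4 m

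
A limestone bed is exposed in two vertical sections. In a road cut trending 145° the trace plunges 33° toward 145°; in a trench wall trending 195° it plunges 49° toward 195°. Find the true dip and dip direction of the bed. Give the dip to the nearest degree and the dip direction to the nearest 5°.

The two traces are lines in the plane: v₁ = (sin 145°·cos 33°, cos 145°·cos 33°, −sin 33°), v₂ = (sin 195°·cos 49°, cos 195°·cos 49°, −sin 49°).
Cross product v₁ × v₂ gives the pole to the plane: n ∝ (-0.173, -0.456, 0.421).
Dip δ = arctan(|n_h|/n_z) = arctan(0.487/0.421) = 49.1°.
Dip direction = atan2(-0.173, -0.456) = 201° (azimuth of n's horizontal projection).

true dip 49°, dip direction 200°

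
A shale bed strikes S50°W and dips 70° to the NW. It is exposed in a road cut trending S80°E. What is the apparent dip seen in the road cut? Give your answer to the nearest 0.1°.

64.6°

The strike is S50°W and the section trends S80°E; the acute angle between them is β = 50°.
tan(apparent dip) = tan 70° · sin 50° = 2.1047
α = arctan(2.1047) = 64.59°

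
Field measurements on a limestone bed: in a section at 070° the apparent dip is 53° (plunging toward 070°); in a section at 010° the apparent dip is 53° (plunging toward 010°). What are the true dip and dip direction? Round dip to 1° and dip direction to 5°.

Represent each trace as a vector plunging at its apparent dip toward its trend (east-north-up frame): v₁ = (0.566, 0.206, -0.799), v₂ = (0.105, 0.593, -0.799).
Cross product v₁ × v₂ gives the pole to the plane: n ∝ (0.309, 0.368, 0.314).
Dip δ = arctan(|n_h|/n_z) = arctan(0.481/0.314) = 56.9°.
The horizontal component of n points toward azimuth atan2(n_x, n_y) = 40°, the dip direction.

true dip 57°, dip direction 040°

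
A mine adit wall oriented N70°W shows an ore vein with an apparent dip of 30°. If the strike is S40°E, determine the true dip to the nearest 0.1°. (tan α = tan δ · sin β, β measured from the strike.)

49.1°

The section is 30° from the strike.
tan(true dip) = tan 30° / sin 30° = 1.1547
true dip = arctan 1.1547 = 49.11°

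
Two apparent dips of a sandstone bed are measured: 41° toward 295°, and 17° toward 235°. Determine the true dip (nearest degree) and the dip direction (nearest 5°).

true dip 41°, dip direction 305°

The two traces are lines in the plane: v₁ = (sin 295°·cos 41°, cos 295°·cos 41°, −sin 41°), v₂ = (sin 235°·cos 17°, cos 235°·cos 17°, −sin 17°).
Cross product v₁ × v₂ gives the pole to the plane: n ∝ (-0.453, 0.314, 0.625).
True dip = arccos(n_z / |n|) = arccos(0.7500) = 41.4°.
Dip direction = atan2(-0.453, 0.314) = 305° (azimuth of n's horizontal projection).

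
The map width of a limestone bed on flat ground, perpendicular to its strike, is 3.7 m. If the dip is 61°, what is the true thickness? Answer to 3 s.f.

True thickness t = w · sin(dip) = 3.7 × sin 61°
t = 3.7 × 0.8746 = 3.236 m

3.24 m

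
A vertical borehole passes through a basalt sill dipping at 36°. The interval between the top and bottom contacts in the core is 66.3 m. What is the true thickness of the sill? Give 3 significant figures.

53.6 m

True thickness t = h · cos(dip) = 66.3 × cos 36°
t = 66.3 × 0.8090 = 53.638 m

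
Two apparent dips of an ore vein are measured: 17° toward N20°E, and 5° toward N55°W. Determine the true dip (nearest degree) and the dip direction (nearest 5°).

The two traces are lines in the plane: v₁ = (sin 20°·cos 17°, cos 20°·cos 17°, −sin 17°), v₂ = (sin 305°·cos 5°, cos 305°·cos 5°, −sin 5°).
The plane normal is n = v₁ × v₂ ∝ (0.089, 0.267, 0.920).
tan δ = √(n_x²+n_y²)/n_z = 0.281/0.920, so δ = 17.0°.
The horizontal component of n points toward azimuth atan2(n_x, n_y) = 18°, the dip direction.

true dip 17°, dip direction 020°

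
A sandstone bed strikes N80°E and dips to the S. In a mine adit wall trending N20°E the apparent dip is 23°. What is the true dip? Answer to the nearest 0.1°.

The section is 60° from the strike.
tan δ = tan α / sin β = tan 23° / sin 60° = 0.4245 / 0.8660 = 0.4901
true dip = arctan 0.4901 = 26.11°

26.1°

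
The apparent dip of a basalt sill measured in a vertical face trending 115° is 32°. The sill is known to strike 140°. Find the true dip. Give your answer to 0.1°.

The section is 25° from the strike.
tan(true dip) = tan 32° / sin 25° = 1.4786
true dip = arctan 1.4786 = 55.93°

55.9°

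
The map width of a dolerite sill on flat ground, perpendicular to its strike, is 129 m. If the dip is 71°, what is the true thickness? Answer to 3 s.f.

True thickness t = w · sin(dip) = 129 × sin 71°
t = 129 × 0.9455 = 121.972 m

122 m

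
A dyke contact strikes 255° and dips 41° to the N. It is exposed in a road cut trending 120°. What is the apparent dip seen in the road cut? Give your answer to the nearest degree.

32°

The section lies 45° from the strike.
tan(apparent dip) = tan 41° · sin 45° = 0.6147
α = arctan(0.6147) = 31.58°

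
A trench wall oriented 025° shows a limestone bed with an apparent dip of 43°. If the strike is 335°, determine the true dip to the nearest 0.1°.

β = acute angle between strike 335° and section 025° = 50°.
tan δ = tan α / sin β = tan 43° / sin 50° = 0.9325 / 0.7660 = 1.2173
true dip = arctan 1.2173 = 50.60°

50.6°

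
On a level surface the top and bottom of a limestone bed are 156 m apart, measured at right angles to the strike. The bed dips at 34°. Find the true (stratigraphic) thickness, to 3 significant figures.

87.2 m

True thickness t = w · sin(dip) = 156 × sin 34°
t = 156 × 0.5592 = 87.234 m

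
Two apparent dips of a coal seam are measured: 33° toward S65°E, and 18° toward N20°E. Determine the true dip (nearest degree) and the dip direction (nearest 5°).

The two traces are lines in the plane: v₁ = (sin 115°·cos 33°, cos 115°·cos 33°, −sin 33°), v₂ = (sin 20°·cos 18°, cos 20°·cos 18°, −sin 18°).
Cross product v₁ × v₂ gives the pole to the plane: n ∝ (0.596, 0.058, 0.795).
True dip = arccos(n_z / |n|) = arccos(0.7985) = 37.0°.
Dip direction = azimuth of (n_x, n_y) = atan2(0.596, 0.058) = 84°.

true dip 37°, dip direction 085°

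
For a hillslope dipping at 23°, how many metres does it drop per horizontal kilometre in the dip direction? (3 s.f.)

drop per km = 1000 × tan 23° = 1000 × 0.4245

424 m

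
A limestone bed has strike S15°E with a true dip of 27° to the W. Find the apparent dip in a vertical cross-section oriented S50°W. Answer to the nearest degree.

Angle between strike (S15°E) and section (S50°W): β = 65°.
tan(apparent dip) = tan 27° · sin 65° = 0.4618
apparent dip = arctan 0.4618 = 24.79°

25°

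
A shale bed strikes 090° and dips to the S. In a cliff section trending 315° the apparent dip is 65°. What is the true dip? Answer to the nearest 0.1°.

71.8°

β = acute angle between strike 090° and section 315° = 45°.
tan(true dip) = tan 65° / sin 45° = 3.0328
true dip = arctan 3.0328 = 71.75°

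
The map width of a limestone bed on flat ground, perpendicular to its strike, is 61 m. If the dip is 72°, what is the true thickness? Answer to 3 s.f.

True thickness t = w · sin(dip) = 61 × sin 72°
t = 61 × 0.9511 = 58.014 m

58.0 m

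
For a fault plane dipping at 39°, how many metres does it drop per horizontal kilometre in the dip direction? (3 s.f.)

810 m

drop per km = 1000 × tan 39° = 1000 × 0.8098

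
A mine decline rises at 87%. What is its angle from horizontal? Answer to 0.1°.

tan θ = 87/100 = 0.8700
θ = arctan(0.8700) = 41.02°

41.0°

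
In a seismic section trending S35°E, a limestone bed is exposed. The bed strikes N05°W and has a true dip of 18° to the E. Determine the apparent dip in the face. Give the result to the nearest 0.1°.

Angle between strike (N05°W) and section (S35°E): β = 30°.
tan α = tan 18° × sin 30° = 0.3249 × 0.5000 = 0.1625
α = arctan(0.1625) = 9.23°

9.2°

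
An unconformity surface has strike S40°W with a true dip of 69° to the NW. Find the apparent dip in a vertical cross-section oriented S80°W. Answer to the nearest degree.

Angle between strike (S40°W) and section (S80°W): β = 40°.
tan α = tan 69° × sin 40° = 2.6051 × 0.6428 = 1.6745
apparent dip = arctan 1.6745 = 59.15°

59°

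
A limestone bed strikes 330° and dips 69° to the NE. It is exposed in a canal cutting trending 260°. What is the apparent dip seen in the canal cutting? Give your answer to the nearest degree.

The strike is 330° and the section trends 260°; the acute angle between them is β = 70°.
tan(apparent dip) = tan 69° · sin 70° = 2.4480
α = arctan(2.4480) = 67.78°

68°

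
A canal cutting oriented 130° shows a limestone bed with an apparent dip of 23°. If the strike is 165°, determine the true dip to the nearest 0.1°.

β = acute angle between strike 165° and section 130° = 35°.
tan(true dip) = tan 23° / sin 35° = 0.7400
δ = arctan(0.7400) = 36.50°

36.5°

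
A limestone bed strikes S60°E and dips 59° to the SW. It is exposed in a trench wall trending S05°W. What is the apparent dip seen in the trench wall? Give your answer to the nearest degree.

56°

The section lies 65° from the strike.
tan α = tan 59° × sin 65° = 1.6643 × 0.9063 = 1.5083
apparent dip = arctan 1.5083 = 56.46°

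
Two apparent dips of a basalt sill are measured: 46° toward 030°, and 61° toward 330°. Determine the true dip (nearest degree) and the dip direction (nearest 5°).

true dip 61°, dip direction 335°

Each apparent-dip line lies in the plane. As unit vectors (x east, y north, z up), v₁ plunges 46°→030° and v₂ plunges 61°→330°.
The plane normal is n = v₁ × v₂ ∝ (-0.224, 0.478, 0.292).
Dip δ = arctan(|n_h|/n_z) = arctan(0.528/0.292) = 61.1°.
The horizontal component of n points toward azimuth atan2(n_x, n_y) = 335°, the dip direction.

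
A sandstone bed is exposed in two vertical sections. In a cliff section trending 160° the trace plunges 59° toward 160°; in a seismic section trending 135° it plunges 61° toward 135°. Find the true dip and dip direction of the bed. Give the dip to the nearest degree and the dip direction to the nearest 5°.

true dip 61°, dip direction 135°

The two traces are lines in the plane: v₁ = (sin 160°·cos 59°, cos 160°·cos 59°, −sin 59°), v₂ = (sin 135°·cos 61°, cos 135°·cos 61°, −sin 61°).
n = v₁ × v₂ = (0.129, -0.140, 0.106) (taken with n_z > 0).
Dip δ = arctan(|n_h|/n_z) = arctan(0.191/0.106) = 61.0°.
The horizontal component of n points toward azimuth atan2(n_x, n_y) = 137°, the dip direction.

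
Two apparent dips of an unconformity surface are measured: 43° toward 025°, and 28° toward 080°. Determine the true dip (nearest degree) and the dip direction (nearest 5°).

The two traces are lines in the plane: v₁ = (sin 25°·cos 43°, cos 25°·cos 43°, −sin 43°), v₂ = (sin 80°·cos 28°, cos 80°·cos 28°, −sin 28°).
The plane normal is n = v₁ × v₂ ∝ (0.207, 0.448, 0.529).
tan δ = √(n_x²+n_y²)/n_z = 0.493/0.529, so δ = 43.0°.
Dip direction = azimuth of (n_x, n_y) = atan2(0.207, 0.448) = 25°.

true dip 43°, dip direction 025°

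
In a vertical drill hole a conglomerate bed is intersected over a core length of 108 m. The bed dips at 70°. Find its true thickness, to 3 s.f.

True thickness t = h · cos(dip) = 108 × cos 70°
t = 108 × 0.3420 = 36.938 m

36.9 m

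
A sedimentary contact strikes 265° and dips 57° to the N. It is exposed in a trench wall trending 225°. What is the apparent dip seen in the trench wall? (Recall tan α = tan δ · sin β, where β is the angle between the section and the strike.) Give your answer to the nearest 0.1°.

The section lies 40° from the strike.
tan α = tan 57° × sin 40° = 1.5399 × 0.6428 = 0.9898
α = arctan(0.9898) = 44.71°

44.7°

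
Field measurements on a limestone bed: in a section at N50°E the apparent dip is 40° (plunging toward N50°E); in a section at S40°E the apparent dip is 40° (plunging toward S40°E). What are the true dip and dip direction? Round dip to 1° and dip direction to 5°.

The two traces are lines in the plane: v₁ = (sin 50°·cos 40°, cos 50°·cos 40°, −sin 40°), v₂ = (sin 140°·cos 40°, cos 140°·cos 40°, −sin 40°).
The plane normal is n = v₁ × v₂ ∝ (0.694, -0.061, 0.587).
True dip = arccos(n_z / |n|) = arccos(0.6444) = 49.9°.
Dip direction = atan2(0.694, -0.061) = 95° (azimuth of n's horizontal projection).

true dip 50°, dip direction 095°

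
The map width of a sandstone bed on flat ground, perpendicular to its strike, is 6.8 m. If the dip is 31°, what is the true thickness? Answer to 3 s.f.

3.50 m

True thickness t = w · sin(dip) = 6.8 × sin 31°
t = 6.8 × 0.5150 = 3.502 m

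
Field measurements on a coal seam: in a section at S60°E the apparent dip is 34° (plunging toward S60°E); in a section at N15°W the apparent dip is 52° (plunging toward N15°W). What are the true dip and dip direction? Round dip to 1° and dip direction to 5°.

true dip 69°, dip direction 045°

The two traces are lines in the plane: v₁ = (sin 120°·cos 34°, cos 120°·cos 34°, −sin 34°), v₂ = (sin 345°·cos 52°, cos 345°·cos 52°, −sin 52°).
n = v₁ × v₂ = (0.659, 0.655, 0.361) (taken with n_z > 0).
Dip δ = arctan(|n_h|/n_z) = arctan(0.929/0.361) = 68.8°.
Dip direction = atan2(0.659, 0.655) = 45° (azimuth of n's horizontal projection).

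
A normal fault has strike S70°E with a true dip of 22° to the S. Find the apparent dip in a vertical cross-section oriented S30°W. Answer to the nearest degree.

The section lies 80° from the strike.
tan α = tan 22° × sin 80° = 0.4040 × 0.9848 = 0.3979
α = arctan(0.3979) = 21.70°

22°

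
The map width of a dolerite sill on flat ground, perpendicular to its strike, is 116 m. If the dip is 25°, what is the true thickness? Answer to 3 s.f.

True thickness t = w · sin(dip) = 116 × sin 25°
t = 116 × 0.4226 = 49.024 m

49.0 m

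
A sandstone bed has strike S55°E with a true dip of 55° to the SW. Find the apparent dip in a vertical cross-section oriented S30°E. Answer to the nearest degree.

31°

The section lies 25° from the strike.
tan α = tan 55° × sin 25° = 1.4281 × 0.4226 = 0.6036
apparent dip = arctan 0.6036 = 31.11°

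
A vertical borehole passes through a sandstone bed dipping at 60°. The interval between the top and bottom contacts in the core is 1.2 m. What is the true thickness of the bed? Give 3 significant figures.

0.600 m

True thickness t = h · cos(dip) = 1.2 × cos 60°
t = 1.2 × 0.5000 = 0.600 m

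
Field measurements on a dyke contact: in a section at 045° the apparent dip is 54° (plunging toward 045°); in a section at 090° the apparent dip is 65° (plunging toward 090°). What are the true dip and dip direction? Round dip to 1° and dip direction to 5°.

true dip 65°, dip direction 095°

Each apparent-dip line lies in the plane. As unit vectors (x east, y north, z up), v₁ plunges 54°→045° and v₂ plunges 65°→090°.
n = v₁ × v₂ = (0.377, -0.035, 0.176) (taken with n_z > 0).
tan δ = √(n_x²+n_y²)/n_z = 0.378/0.176, so δ = 65.1°.
Dip direction = atan2(0.377, -0.035) = 95° (azimuth of n's horizontal projection).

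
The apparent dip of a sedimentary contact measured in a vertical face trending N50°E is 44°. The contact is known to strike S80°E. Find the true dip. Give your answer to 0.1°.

β = acute angle between strike S80°E and section N50°E = 50°.
tan δ = tan α / sin β = tan 44° / sin 50° = 0.9657 / 0.7660 = 1.2606
true dip = arctan 1.2606 = 51.58°

51.6°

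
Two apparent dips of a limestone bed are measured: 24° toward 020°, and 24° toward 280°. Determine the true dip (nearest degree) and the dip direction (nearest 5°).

The two traces are lines in the plane: v₁ = (sin 20°·cos 24°, cos 20°·cos 24°, −sin 24°), v₂ = (sin 280°·cos 24°, cos 280°·cos 24°, −sin 24°).
Cross product v₁ × v₂ gives the pole to the plane: n ∝ (-0.285, 0.493, 0.822).
True dip = arccos(n_z / |n|) = arccos(0.8221) = 34.7°.
Dip direction = atan2(-0.285, 0.493) = 330° (azimuth of n's horizontal projection).

true dip 35°, dip direction 330°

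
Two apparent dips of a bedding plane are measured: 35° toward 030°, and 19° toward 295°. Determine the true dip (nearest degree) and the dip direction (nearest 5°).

true dip 39°, dip direction 000°

Each apparent-dip line lies in the plane. As unit vectors (x east, y north, z up), v₁ plunges 35°→030° and v₂ plunges 19°→295°.
Cross product v₁ × v₂ gives the pole to the plane: n ∝ (-0.002, 0.625, 0.772).
True dip = arccos(n_z / |n|) = arccos(0.7771) = 39.0°.
The horizontal component of n points toward azimuth atan2(n_x, n_y) = 360°, the dip direction.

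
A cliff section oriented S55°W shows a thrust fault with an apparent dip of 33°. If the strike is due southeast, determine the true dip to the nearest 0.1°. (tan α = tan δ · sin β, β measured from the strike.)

β = acute angle between strike due southeast and section S55°W = 80°.
tan δ = tan α / sin β = tan 33° / sin 80° = 0.6494 / 0.9848 = 0.6594
true dip = arctan 0.6594 = 33.40°

33.4°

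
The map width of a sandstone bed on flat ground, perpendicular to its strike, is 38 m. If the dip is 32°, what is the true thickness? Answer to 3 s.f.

True thickness t = w · sin(dip) = 38 × sin 32°
t = 38 × 0.5299 = 20.137 m

20.1 m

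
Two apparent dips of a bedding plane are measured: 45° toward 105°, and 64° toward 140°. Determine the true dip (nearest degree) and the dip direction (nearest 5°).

Represent each trace as a vector plunging at its apparent dip toward its trend (east-north-up frame): v₁ = (0.683, -0.183, -0.707), v₂ = (0.282, -0.336, -0.899).
Cross product v₁ × v₂ gives the pole to the plane: n ∝ (0.073, -0.415, 0.178).
True dip = arccos(n_z / |n|) = arccos(0.3890) = 67.1°.
Dip direction = azimuth of (n_x, n_y) = atan2(0.073, -0.415) = 170°.

true dip 67°, dip direction 170°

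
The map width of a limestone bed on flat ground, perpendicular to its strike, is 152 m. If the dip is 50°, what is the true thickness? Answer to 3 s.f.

True thickness t = w · sin(dip) = 152 × sin 50°
t = 152 × 0.7660 = 116.439 m

116 m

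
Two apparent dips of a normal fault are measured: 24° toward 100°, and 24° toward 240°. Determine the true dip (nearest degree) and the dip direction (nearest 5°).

The two traces are lines in the plane: v₁ = (sin 100°·cos 24°, cos 100°·cos 24°, −sin 24°), v₂ = (sin 240°·cos 24°, cos 240°·cos 24°, −sin 24°).
Cross product v₁ × v₂ gives the pole to the plane: n ∝ (0.121, -0.688, 0.536).
True dip = arccos(n_z / |n|) = arccos(0.6092) = 52.5°.
Dip direction = atan2(0.121, -0.688) = 170° (azimuth of n's horizontal projection).

true dip 52°, dip direction 170°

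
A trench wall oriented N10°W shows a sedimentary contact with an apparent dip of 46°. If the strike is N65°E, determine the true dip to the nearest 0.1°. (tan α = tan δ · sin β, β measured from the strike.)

β = acute angle between strike N65°E and section N10°W = 75°.
tan(true dip) = tan 46° / sin 75° = 1.0721
true dip = arctan 1.0721 = 46.99°

47.0°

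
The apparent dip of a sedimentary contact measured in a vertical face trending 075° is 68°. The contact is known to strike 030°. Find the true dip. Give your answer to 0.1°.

The section is 45° from the strike.
tan δ = tan α / sin β = tan 68° / sin 45° = 2.4751 / 0.7071 = 3.5003
δ = arctan(3.5003) = 74.06°

74.1°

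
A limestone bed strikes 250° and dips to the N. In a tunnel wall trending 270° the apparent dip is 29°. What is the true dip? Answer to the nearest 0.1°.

β = acute angle between strike 250° and section 270° = 20°.
tan(true dip) = tan 29° / sin 20° = 1.6207
true dip = arctan 1.6207 = 58.32°

58.3°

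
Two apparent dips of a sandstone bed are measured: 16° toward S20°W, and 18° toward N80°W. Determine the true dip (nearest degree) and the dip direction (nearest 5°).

true dip 22°, dip direction 245°

Each apparent-dip line lies in the plane. As unit vectors (x east, y north, z up), v₁ plunges 16°→S20°W and v₂ plunges 18°→N80°W.
n = v₁ × v₂ = (-0.325, -0.157, 0.900) (taken with n_z > 0).
True dip = arccos(n_z / |n|) = arccos(0.9284) = 21.8°.
Dip direction = atan2(-0.325, -0.157) = 244° (azimuth of n's horizontal projection).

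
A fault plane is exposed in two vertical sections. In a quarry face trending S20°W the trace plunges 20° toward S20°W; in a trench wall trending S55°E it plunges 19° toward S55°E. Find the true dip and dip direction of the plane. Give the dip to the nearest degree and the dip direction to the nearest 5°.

Represent each trace as a vector plunging at its apparent dip toward its trend (east-north-up frame): v₁ = (-0.321, -0.883, -0.342), v₂ = (0.775, -0.542, -0.326).
Cross product v₁ × v₂ gives the pole to the plane: n ∝ (0.102, -0.370, 0.858).
True dip = arccos(n_z / |n|) = arccos(0.9131) = 24.1°.
Dip direction = atan2(0.102, -0.370) = 165° (azimuth of n's horizontal projection).

true dip 24°, dip direction 165°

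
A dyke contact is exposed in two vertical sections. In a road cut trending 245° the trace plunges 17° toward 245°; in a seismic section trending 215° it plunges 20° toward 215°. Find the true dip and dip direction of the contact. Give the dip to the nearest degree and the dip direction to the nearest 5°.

Represent each trace as a vector plunging at its apparent dip toward its trend (east-north-up frame): v₁ = (-0.867, -0.404, -0.292), v₂ = (-0.539, -0.770, -0.342).
Cross product v₁ × v₂ gives the pole to the plane: n ∝ (-0.087, -0.139, 0.449).
True dip = arccos(n_z / |n|) = arccos(0.9395) = 20.0°.
The horizontal component of n points toward azimuth atan2(n_x, n_y) = 212°, the dip direction.

true dip 20°, dip direction 210°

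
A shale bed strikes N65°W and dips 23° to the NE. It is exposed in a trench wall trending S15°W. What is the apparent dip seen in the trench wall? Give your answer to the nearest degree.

The strike is N65°W and the section trends S15°W; the acute angle between them is β = 80°.
tan α = tan 23° × sin 80° = 0.4245 × 0.9848 = 0.4180
α = arctan(0.4180) = 22.69°

23°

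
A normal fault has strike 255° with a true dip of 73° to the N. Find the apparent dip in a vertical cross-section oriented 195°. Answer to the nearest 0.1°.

70.6°

The section lies 60° from the strike.
tan(apparent dip) = tan 73° · sin 60° = 2.8326
α = arctan(2.8326) = 70.56°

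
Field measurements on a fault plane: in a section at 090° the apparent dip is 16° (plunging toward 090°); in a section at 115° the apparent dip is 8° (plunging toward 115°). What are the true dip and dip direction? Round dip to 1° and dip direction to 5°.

Represent each trace as a vector plunging at its apparent dip toward its trend (east-north-up frame): v₁ = (0.961, 0.000, -0.276), v₂ = (0.897, -0.419, -0.139).
n = v₁ × v₂ = (0.115, 0.114, 0.402) (taken with n_z > 0).
Dip δ = arctan(|n_h|/n_z) = arctan(0.162/0.402) = 21.9°.
Dip direction = azimuth of (n_x, n_y) = atan2(0.115, 0.114) = 45°.

true dip 22°, dip direction 045°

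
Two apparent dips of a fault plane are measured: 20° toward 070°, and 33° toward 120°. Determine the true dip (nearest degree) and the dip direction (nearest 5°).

true dip 33°, dip direction 125°

Each apparent-dip line lies in the plane. As unit vectors (x east, y north, z up), v₁ plunges 20°→070° and v₂ plunges 33°→120°.
n = v₁ × v₂ = (0.318, -0.233, 0.604) (taken with n_z > 0).
tan δ = √(n_x²+n_y²)/n_z = 0.394/0.604, so δ = 33.2°.
Dip direction = azimuth of (n_x, n_y) = atan2(0.318, -0.233) = 126°.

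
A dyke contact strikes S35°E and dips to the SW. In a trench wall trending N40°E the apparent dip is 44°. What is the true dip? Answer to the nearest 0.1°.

45.0°

β = acute angle between strike S35°E and section N40°E = 75°.
tan(true dip) = tan 44° / sin 75° = 0.9998
δ = arctan(0.9998) = 44.99°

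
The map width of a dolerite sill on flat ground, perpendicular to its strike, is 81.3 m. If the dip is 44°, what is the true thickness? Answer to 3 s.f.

56.5 m

True thickness t = w · sin(dip) = 81.3 × sin 44°
t = 81.3 × 0.6947 = 56.476 m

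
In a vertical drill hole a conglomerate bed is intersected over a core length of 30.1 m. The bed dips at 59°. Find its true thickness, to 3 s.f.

True thickness t = h · cos(dip) = 30.1 × cos 59°
t = 30.1 × 0.5150 = 15.503 m

15.5 m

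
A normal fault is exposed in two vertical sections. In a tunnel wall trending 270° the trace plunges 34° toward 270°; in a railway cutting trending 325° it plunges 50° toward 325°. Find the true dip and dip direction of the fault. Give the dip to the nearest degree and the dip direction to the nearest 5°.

true dip 50°, dip direction 325°

The two traces are lines in the plane: v₁ = (sin 270°·cos 34°, cos 270°·cos 34°, −sin 34°), v₂ = (sin 325°·cos 50°, cos 325°·cos 50°, −sin 50°).
Cross product v₁ × v₂ gives the pole to the plane: n ∝ (-0.294, 0.429, 0.437).
True dip = arccos(n_z / |n|) = arccos(0.6428) = 50.0°.
The horizontal component of n points toward azimuth atan2(n_x, n_y) = 326°, the dip direction.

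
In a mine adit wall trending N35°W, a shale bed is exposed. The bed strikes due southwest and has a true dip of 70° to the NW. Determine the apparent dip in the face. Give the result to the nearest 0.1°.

69.7°

Angle between strike (due southwest) and section (N35°W): β = 80°.
tan α = tan 70° × sin 80° = 2.7475 × 0.9848 = 2.7057
α = arctan(2.7057) = 69.72°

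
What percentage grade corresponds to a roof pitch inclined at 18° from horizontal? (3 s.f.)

32.5%

grade % = 100 × tan 18° = 100 × 0.3249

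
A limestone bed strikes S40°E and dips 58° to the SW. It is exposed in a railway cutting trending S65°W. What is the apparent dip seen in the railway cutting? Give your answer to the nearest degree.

57°

The section lies 75° from the strike.
tan α = tan 58° × sin 75° = 1.6003 × 0.9659 = 1.5458
α = arctan(1.5458) = 57.10°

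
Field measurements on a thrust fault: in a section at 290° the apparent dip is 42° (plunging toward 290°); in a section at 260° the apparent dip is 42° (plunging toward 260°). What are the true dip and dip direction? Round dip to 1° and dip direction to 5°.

true dip 43°, dip direction 275°

Represent each trace as a vector plunging at its apparent dip toward its trend (east-north-up frame): v₁ = (-0.698, 0.254, -0.669), v₂ = (-0.732, -0.129, -0.669).
The plane normal is n = v₁ × v₂ ∝ (-0.256, 0.022, 0.276).
True dip = arccos(n_z / |n|) = arccos(0.7315) = 43.0°.
Dip direction = atan2(-0.256, 0.022) = 275° (azimuth of n's horizontal projection).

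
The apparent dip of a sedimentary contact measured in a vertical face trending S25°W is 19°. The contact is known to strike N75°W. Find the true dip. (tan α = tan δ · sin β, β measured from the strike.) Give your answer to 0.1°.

19.3°

The section is 80° from the strike.
tan(true dip) = tan 19° / sin 80° = 0.3496
δ = arctan(0.3496) = 19.27°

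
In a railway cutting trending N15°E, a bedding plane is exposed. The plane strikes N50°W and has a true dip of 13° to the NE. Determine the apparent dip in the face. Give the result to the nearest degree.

12°

Angle between strike (N50°W) and section (N15°E): β = 65°.
tan(apparent dip) = tan 13° · sin 65° = 0.2092
α = arctan(0.2092) = 11.82°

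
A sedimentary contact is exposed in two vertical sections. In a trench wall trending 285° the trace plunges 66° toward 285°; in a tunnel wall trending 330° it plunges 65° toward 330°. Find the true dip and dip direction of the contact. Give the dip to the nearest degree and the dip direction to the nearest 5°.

The two traces are lines in the plane: v₁ = (sin 285°·cos 66°, cos 285°·cos 66°, −sin 66°), v₂ = (sin 330°·cos 65°, cos 330°·cos 65°, −sin 65°).
The plane normal is n = v₁ × v₂ ∝ (-0.239, 0.163, 0.122).
True dip = arccos(n_z / |n|) = arccos(0.3874) = 67.2°.
Dip direction = azimuth of (n_x, n_y) = atan2(-0.239, 0.163) = 304°.

true dip 67°, dip direction 305°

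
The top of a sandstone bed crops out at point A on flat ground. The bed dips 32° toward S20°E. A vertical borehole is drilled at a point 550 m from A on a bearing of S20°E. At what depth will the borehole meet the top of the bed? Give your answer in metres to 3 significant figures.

The hole is directly down-dip from the outcrop, so the down-dip offset is 550 m.
Depth = down-dip offset × tan(dip) = 550.00 × tan 32° = 550.00 × 0.6249
Depth = 343.68 m

344 m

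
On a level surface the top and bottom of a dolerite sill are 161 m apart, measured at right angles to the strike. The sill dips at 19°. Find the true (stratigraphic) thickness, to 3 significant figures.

True thickness t = w · sin(dip) = 161 × sin 19°
t = 161 × 0.3256 = 52.416 m

52.4 m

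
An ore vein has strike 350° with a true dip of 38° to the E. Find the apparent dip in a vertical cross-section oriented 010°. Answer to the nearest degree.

The strike is 350° and the section trends 010°; the acute angle between them is β = 20°.
tan α = tan 38° × sin 20° = 0.7813 × 0.3420 = 0.2672
apparent dip = arctan 0.2672 = 14.96°

15°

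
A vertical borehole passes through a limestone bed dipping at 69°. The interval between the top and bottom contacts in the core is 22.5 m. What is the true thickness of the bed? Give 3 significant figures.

True thickness t = h · cos(dip) = 22.5 × cos 69°
t = 22.5 × 0.3584 = 8.063 m

8.06 m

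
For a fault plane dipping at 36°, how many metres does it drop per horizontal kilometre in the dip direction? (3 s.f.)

drop per km = 1000 × tan 36° = 1000 × 0.7265

727 m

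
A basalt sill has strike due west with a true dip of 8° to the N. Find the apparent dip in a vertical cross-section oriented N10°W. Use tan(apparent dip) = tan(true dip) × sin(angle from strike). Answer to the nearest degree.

8°

The strike is due west and the section trends N10°W; the acute angle between them is β = 80°.
tan α = tan 8° × sin 80° = 0.1405 × 0.9848 = 0.1384
apparent dip = arctan 0.1384 = 7.88°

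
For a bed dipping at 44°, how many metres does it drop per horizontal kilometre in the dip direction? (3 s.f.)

drop per km = 1000 × tan 44° = 1000 × 0.9657

966 m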